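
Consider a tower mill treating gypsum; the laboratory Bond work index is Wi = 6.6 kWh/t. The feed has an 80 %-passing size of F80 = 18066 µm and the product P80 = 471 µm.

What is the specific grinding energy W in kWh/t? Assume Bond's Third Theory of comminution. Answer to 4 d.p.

Bond: W = 10·Wi·(1/√P80 − 1/√F80)
1/√471 = 0.046078;  1/√18066 = 0.007440
W = 10·6.6·(0.046078 − 0.007440) = 2.5501 kWh/t

W = 2.5501 kWh/t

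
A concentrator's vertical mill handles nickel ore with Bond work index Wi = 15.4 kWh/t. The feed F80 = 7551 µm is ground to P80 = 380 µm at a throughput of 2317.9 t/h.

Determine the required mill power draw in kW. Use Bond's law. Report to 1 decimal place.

P = 14203.7 kW

W_Bond = 10·Wi·(1/√P₈₀ − 1/√F₈₀)
W = 10·15.4·(1/√380 − 1/√7551) = 10·15.4·(0.039791) = 6.1278 kWh/t
Power = W × throughput = 6.1278 kWh/t × 2317.9 t/h = 14203.7 kW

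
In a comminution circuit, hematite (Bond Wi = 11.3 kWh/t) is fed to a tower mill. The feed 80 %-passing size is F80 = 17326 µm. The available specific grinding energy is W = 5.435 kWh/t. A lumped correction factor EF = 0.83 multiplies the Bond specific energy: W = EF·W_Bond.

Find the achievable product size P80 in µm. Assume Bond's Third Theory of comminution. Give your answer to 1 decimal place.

P80 = 232.8 µm

Bond:  W = 10 Wi (1/√P − 1/√F)
W_Bond = W / EF = 5.435 / 0.83 = 6.5482 kWh/t
P80^-0.5 = F80^-0.5 + W_Bond/(10 Wi)
  = 6.5482/(10·11.3) + 1/√17326 = 0.057949 + 0.007597 = 0.065546
P80 = (1/0.065546)² = 15.2565² = 232.76 µm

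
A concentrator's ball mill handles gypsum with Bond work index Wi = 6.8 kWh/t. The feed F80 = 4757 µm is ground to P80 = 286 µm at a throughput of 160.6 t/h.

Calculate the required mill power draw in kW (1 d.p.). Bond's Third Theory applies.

P = 487.4 kW

W = 10·Wi·(P80^(-½) − F80^(-½))
W = 10·6.8·(1/√286 − 1/√4757) = 10·6.8·(0.044632) = 3.0350 kWh/t
Power = W × throughput = 3.0350 kWh/t × 160.6 t/h = 487.4 kW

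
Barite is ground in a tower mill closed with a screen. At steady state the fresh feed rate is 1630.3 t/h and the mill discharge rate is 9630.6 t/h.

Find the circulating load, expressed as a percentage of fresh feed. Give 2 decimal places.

Discharge = new feed + return, hence
R = M − F = 9630.6 − 1630.3 = 8000.3 t/h
CL = 100·R/F = 100·8000.3/1630.3 = 490.73 %

CL = 490.73 %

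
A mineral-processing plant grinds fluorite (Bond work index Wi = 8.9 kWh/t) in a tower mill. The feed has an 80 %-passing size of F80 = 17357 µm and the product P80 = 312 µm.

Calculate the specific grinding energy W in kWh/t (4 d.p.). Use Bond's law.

W = 4.3631 kWh/t

W = 10 Wi (P80^-0.5 − F80^-0.5)
1/√312 = 0.056614;  1/√17357 = 0.007590
W = 10·8.9·(0.056614 − 0.007590) = 4.3631 kWh/t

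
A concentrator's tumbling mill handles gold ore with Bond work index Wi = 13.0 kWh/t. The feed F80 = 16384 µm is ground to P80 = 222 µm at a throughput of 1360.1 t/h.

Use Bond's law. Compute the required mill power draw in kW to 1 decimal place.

P = 10485.6 kW

W = 10·Wi·(P80^(-½) − F80^(-½))
W = 10·13.0·(1/√222 − 1/√16384) = 10·13.0·(0.059303) = 7.7094 kWh/t
Mill draw = 7.7094 × 1360.1 = 10485.6 kW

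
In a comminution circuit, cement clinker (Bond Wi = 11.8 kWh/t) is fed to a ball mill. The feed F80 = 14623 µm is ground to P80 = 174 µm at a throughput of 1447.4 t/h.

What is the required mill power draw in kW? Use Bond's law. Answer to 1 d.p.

P = 11535.4 kW

Bond:  W = 10 Wi (1/√P − 1/√F)
W = 10·11.8·(1/√174 − 1/√14623) = 10·11.8·(0.067540) = 7.9698 kWh/t
P_mill = W·ṁ = 7.9698·1447.4 = 11535.4 kW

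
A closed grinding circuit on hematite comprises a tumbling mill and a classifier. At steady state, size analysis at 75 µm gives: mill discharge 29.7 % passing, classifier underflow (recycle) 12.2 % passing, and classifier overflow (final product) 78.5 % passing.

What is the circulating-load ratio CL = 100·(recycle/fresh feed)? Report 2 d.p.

CL = 278.86 %

Classifier node, passing 75 µm:
(1+r)d = ru + o → r = (o−d)/(d−u)
r = (78.5 − 29.7)/(29.7 − 12.2) = 48.8/17.5 = 2.7886
CL = 100·r = 278.86 %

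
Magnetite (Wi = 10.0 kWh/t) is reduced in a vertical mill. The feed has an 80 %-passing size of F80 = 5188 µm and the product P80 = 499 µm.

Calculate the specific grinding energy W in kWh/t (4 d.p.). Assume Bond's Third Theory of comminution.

Bond: W = 10·Wi·(1/√P80 − 1/√F80)
1/√499 = 0.044766;  1/√5188 = 0.013884
W = 10·10.0·(0.044766 − 0.013884) = 3.0883 kWh/t

W = 3.0883 kWh/t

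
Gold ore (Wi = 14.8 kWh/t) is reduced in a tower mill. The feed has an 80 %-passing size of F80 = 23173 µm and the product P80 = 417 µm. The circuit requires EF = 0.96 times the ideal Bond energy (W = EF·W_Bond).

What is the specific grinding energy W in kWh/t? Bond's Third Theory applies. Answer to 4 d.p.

W = 6.0243 kWh/t

Bond: W = 10·Wi·(1/√P80 − 1/√F80)
1/√417 = 0.048970;  1/√23173 = 0.006569
W = 10·14.8·(0.048970 − 0.006569) = 6.2754 kWh/t
Apply correction: 6.2754 × 0.96 = 6.0243 kWh/t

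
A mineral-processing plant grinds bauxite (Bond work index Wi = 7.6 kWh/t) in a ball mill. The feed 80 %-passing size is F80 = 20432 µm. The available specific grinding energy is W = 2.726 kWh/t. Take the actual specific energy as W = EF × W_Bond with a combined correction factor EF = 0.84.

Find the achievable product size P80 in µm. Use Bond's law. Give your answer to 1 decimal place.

W = 10 Wi (1/√P80 − 1/√F80)  [Bond]
W_Bond = W / EF = 2.726 / 0.84 = 3.2452 kWh/t
1/√P80 = 1/√F80 + W_Bond/(10·Wi)
  = 3.2452/(10·7.6) + 1/√20432 = 0.042701 + 0.006996 = 0.049696
P80 = (1/0.049696)² = 20.1222² = 404.90 µm

P80 = 404.9 µm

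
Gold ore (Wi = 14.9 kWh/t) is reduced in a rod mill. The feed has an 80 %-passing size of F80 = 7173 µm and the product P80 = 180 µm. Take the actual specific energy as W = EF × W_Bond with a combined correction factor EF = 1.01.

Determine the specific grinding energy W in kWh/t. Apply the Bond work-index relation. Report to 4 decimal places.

W = 10·Wi·(P80^(-½) − F80^(-½))
1/√180 = 0.074536;  1/√7173 = 0.011807
W = 10·14.9·(0.074536 − 0.011807) = 9.3465 kWh/t
W_actual = 1.01 × 9.3465 = 9.4400 kWh/t

W = 9.4400 kWh/t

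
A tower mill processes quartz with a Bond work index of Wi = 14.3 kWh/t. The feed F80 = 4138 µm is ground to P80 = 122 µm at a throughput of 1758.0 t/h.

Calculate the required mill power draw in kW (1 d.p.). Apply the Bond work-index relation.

W = 10·Wi·[P80^(−½) − F80^(−½)]
W = 10·14.3·(1/√122 − 1/√4138) = 10·14.3·(0.074990) = 10.7236 kWh/t
Power = W × throughput = 10.7236 kWh/t × 1758.0 t/h = 18852.1 kW

P = 18852.1 kW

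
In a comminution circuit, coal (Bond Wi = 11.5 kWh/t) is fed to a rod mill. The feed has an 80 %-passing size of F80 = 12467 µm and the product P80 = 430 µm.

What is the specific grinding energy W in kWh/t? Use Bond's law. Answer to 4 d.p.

W = 10·Wi·(P80^(-½) − F80^(-½))
1/√430 = 0.048224;  1/√12467 = 0.008956
W = 10·11.5·(0.048224 − 0.008956) = 4.5158 kWh/t

W = 4.5158 kWh/t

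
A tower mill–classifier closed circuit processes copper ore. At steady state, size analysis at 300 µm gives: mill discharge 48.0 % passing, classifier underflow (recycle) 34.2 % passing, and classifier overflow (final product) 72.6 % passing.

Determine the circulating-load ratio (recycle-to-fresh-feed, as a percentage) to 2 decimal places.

CL = 178.26 %

Let r = R/F. Size balance at 300 µm:
Fd + Rd = Ru + Fo ⇒ R/F = (o−d)/(d−u)
r = (72.6 − 48.0)/(48.0 − 34.2) = 24.6/13.8 = 1.7826
CL = 100·r = 178.26 %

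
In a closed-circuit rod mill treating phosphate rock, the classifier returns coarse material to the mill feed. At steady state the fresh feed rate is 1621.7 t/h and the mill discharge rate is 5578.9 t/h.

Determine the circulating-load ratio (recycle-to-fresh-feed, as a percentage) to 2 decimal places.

Steady state: M = F + R.
R = M − F = 5578.9 − 1621.7 = 3957.2 t/h
CL = 100·R/F = 100·3957.2/1621.7 = 244.02 %

CL = 244.02 %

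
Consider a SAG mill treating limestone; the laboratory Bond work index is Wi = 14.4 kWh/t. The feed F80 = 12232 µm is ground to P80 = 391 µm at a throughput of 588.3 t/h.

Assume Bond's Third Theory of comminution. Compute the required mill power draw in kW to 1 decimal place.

P = 3518.3 kW

Bond: W = 10·Wi·(1/√P80 − 1/√F80)
W = 10·14.4·(1/√391 − 1/√12232) = 10·14.4·(0.041530) = 5.9804 kWh/t
Mill draw = 5.9804 × 588.3 = 3518.3 kW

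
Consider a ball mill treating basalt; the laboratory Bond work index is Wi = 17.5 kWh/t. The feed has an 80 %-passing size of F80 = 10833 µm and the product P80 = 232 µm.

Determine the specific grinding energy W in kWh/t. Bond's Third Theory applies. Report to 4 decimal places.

W = 10 Wi (1/√P80 − 1/√F80)  [Bond]
1/√232 = 0.065653;  1/√10833 = 0.009608
W = 10·17.5·(0.065653 − 0.009608) = 9.8079 kWh/t

W = 9.8079 kWh/t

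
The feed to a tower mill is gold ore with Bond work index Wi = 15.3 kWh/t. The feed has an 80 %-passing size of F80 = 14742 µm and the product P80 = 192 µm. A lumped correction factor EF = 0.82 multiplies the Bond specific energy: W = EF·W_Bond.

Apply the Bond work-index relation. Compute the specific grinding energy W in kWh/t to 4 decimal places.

W = 10·Wi·[P80^(−½) − F80^(−½)]
1/√192 = 0.072169;  1/√14742 = 0.008236
W = 10·15.3·(0.072169 − 0.008236) = 9.7817 kWh/t
With EF = 0.82: W = 9.7817·0.82 = 8.0210 kWh/t

W = 8.0210 kWh/t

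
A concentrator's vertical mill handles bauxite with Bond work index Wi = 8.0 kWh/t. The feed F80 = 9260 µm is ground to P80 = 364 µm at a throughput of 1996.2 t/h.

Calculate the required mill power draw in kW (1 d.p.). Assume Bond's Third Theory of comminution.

P = 6710.8 kW

W = 10·Wi·(P80^(-½) − F80^(-½))
W = 10·8.0·(1/√364 − 1/√9260) = 10·8.0·(0.042022) = 3.3618 kWh/t
P_mill = W·ṁ = 3.3618·1996.2 = 6710.8 kW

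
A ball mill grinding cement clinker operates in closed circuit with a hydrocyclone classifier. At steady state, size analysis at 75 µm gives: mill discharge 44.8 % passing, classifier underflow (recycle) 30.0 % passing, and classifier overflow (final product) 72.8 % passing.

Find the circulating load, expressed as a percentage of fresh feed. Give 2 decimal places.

Mass balance on the −75 µm fraction:
(1+r)·d = r·u + o ⇒ r = (o−d)/(d−u)
r = (72.8 − 44.8)/(44.8 − 30.0) = 28.0/14.8 = 1.8919
CL = 100·r = 189.19 %

CL = 189.19 %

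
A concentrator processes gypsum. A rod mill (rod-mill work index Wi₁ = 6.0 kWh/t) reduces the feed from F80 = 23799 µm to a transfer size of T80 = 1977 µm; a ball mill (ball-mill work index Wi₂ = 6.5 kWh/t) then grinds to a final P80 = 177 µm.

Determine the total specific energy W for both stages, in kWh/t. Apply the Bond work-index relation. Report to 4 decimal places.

W = 10 Wi (1/√P80 − 1/√F80)  [Bond]
Stage 1 (23799→1977 µm, Wi₁=6.0): W₁ = 10·6.0·(0.022490 − 0.006482) = 0.9605 kWh/t
Stage 2 (1977→177 µm, Wi₂=6.5): W₂ = 10·6.5·(0.075165 − 0.022490) = 3.4238 kWh/t
W = W₁ + W₂ = 0.9605 + 3.4238 = 4.3843 kWh/t

W = 4.3843 kWh/t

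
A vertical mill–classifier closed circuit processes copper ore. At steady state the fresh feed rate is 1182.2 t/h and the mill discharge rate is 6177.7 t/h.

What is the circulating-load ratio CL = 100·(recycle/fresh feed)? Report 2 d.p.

Steady state: M = F + R.
R = M − F = 6177.7 − 1182.2 = 4995.5 t/h
CL = 100·R/F = 100·4995.5/1182.2 = 422.56 %

CL = 422.56 %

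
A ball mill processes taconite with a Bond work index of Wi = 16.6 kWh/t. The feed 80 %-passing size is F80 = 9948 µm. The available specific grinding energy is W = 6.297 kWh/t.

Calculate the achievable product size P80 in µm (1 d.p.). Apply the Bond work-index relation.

Bond: W = 10·Wi·(1/√P80 − 1/√F80)
⇒ 1/√P80 = W/(10 Wi) + 1/√F80
  = 6.2970/(10·16.6) + 1/√9948 = 0.037934 + 0.010026 = 0.047960
P80 = (1/0.047960)² = 20.8508² = 434.76 µm

P80 = 434.8 µm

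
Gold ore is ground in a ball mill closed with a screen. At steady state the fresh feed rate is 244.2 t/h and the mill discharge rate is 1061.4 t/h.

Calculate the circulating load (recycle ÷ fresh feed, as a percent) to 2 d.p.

CL = 334.64 %

Mill node: discharge = fresh + recycle.
R = M − F = 1061.4 − 244.2 = 817.2 t/h
CL = 100·R/F = 100·817.2/244.2 = 334.64 %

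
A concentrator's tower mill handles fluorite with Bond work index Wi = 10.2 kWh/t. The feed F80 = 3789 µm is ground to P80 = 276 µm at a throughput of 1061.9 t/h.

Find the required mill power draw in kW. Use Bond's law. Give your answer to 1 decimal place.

W_Bond = 10·Wi·(1/√P₈₀ − 1/√F₈₀)
W = 10·10.2·(1/√276 − 1/√3789) = 10·10.2·(0.043947) = 4.4826 kWh/t
Mill draw = 4.4826 × 1061.9 = 4760.1 kW

P = 4760.1 kW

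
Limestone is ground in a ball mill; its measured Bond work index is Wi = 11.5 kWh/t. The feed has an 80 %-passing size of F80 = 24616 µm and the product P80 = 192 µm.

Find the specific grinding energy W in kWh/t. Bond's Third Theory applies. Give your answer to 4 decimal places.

W = 10·Wi·(P80^(-½) − F80^(-½))
1/√192 = 0.072169;  1/√24616 = 0.006374
W = 10·11.5·(0.072169 − 0.006374) = 7.5664 kWh/t

W = 7.5664 kWh/t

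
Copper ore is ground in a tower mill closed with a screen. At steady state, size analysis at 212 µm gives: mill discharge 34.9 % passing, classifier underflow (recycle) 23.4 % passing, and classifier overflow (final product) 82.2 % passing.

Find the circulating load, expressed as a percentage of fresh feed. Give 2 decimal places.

CL = 411.30 %

Mass balance on the −212 µm fraction:
(1+r)d = ru + o → r = (o−d)/(d−u)
r = (82.2 − 34.9)/(34.9 − 23.4) = 47.3/11.5 = 4.1130
CL = 100·r = 411.30 %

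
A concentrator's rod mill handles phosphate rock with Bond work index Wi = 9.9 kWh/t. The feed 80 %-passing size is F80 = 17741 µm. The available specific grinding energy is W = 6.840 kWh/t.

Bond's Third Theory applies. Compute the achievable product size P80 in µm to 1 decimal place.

W = 10 Wi (1/√P80 − 1/√F80)  [Bond]
⇒ 1/√P80 = W/(10·Wi) + 1/√F80
  = 6.8400/(10·9.9) + 1/√17741 = 0.069091 + 0.007508 = 0.076599
P80 = (1/0.076599)² = 13.0551² = 170.43 µm

P80 = 170.4 µm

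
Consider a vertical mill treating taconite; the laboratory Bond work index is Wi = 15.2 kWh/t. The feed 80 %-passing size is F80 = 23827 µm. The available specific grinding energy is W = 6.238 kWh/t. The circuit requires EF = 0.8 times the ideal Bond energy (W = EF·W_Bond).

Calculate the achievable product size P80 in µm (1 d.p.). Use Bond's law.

W_Bond = 10·Wi·(1/√P₈₀ − 1/√F₈₀)
W_Bond = W / EF = 6.238 / 0.8 = 7.7975 kWh/t
1/√P80 = 1/√F80 + W_Bond/(10·Wi)
  = 7.7975/(10·15.2) + 1/√23827 = 0.051299 + 0.006478 = 0.057778
P80 = (1/0.057778)² = 17.3077² = 299.56 µm

P80 = 299.6 µm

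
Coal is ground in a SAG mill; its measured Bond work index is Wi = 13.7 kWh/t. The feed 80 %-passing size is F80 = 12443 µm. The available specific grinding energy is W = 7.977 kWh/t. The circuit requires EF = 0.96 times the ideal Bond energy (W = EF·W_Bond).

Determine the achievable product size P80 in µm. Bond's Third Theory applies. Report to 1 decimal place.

W = 10 Wi (P80^-0.5 − F80^-0.5)
W_Bond = W / EF = 7.977 / 0.96 = 8.3094 kWh/t
P80^(−½) = W_Bond/(10 Wi) + F80^(−½)
  = 8.3094/(10·13.7) + 1/√12443 = 0.060652 + 0.008965 = 0.069617
P80 = (1/0.069617)² = 14.3643² = 206.33 µm

P80 = 206.3 µm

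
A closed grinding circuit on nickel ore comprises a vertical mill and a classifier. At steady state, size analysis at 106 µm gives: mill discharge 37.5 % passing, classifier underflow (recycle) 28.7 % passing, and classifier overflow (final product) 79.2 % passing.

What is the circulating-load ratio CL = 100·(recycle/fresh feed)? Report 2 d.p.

Let r = R/F. Size balance at 106 µm:
d + r·d = r·u + o → r(d−u) = o−d
r = (79.2 − 37.5)/(37.5 − 28.7) = 41.7/8.8 = 4.7386
CL = 100·r = 473.86 %

CL = 473.86 %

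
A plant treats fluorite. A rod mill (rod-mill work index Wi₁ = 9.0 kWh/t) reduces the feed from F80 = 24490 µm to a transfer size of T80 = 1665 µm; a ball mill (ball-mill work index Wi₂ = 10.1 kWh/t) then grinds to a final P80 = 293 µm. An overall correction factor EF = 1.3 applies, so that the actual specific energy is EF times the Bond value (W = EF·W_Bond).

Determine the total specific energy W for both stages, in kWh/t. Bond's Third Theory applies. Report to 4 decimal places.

Bond:  W = 10 Wi (1/√P − 1/√F)
Stage 1 (24490→1665 µm, Wi₁=9.0): W₁ = 10·9.0·(0.024507 − 0.006390) = 1.6305 kWh/t
Stage 2 (1665→293 µm, Wi₂=10.1): W₂ = 10·10.1·(0.058421 − 0.024507) = 3.4253 kWh/t
W = W₁ + W₂ = 1.6305 + 3.4253 = 5.0558 kWh/t
W_actual = 1.3 × 5.0558 = 6.5725 kWh/t

W = 6.5725 kWh/t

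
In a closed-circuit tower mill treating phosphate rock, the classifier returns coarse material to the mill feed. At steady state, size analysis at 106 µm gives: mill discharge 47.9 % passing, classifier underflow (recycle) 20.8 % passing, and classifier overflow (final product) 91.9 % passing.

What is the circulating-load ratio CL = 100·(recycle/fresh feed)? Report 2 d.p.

Classifier node, passing 106 µm:
(1+r)·d = r·u + o ⇒ r = (o−d)/(d−u)
r = (91.9 − 47.9)/(47.9 − 20.8) = 44.0/27.1 = 1.6236
CL = 100·r = 162.36 %

CL = 162.36 %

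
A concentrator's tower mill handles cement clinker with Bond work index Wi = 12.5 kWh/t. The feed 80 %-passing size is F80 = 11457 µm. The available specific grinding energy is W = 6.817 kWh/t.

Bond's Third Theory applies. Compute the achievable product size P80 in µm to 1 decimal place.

Bond: W = 10·Wi·(1/√P80 − 1/√F80)
⇒ 1/√P80 = W/(10 Wi) + 1/√F80
  = 6.8170/(10·12.5) + 1/√11457 = 0.054536 + 0.009343 = 0.063879
P80 = (1/0.063879)² = 15.6547² = 245.07 µm

P80 = 245.1 µm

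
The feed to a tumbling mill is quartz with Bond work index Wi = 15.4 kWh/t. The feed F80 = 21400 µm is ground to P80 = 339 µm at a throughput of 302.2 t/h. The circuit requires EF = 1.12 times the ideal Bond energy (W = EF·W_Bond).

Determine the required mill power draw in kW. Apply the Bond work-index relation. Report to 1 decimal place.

P = 2474.6 kW

W = 10 Wi / √P80 − 10 Wi / √F80
W = 10·15.4·(1/√339 − 1/√21400) = 10·15.4·(0.047477) = 7.3114 kWh/t
With EF = 1.12: W = 7.3114·1.12 = 8.1888 kWh/t
P_mill = W·ṁ = 8.1888·302.2 = 2474.6 kW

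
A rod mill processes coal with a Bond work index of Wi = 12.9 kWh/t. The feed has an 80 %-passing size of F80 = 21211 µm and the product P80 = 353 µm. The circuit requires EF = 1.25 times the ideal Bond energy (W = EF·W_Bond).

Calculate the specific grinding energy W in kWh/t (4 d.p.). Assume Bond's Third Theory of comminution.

W = 10·Wi·[P80^(−½) − F80^(−½)]
1/√353 = 0.053225;  1/√21211 = 0.006866
W = 10·12.9·(0.053225 − 0.006866) = 5.9802 kWh/t
W_actual = 1.25 × 5.9802 = 7.4753 kWh/t

W = 7.4753 kWh/t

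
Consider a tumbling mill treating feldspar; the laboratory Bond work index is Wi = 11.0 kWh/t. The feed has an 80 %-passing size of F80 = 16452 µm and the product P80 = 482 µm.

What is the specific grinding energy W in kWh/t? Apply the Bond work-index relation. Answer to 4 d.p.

Bond:  W = 10 Wi (1/√P − 1/√F)
1/√482 = 0.045549;  1/√16452 = 0.007796
W = 10·11.0·(0.045549 − 0.007796) = 4.1528 kWh/t

W = 4.1528 kWh/t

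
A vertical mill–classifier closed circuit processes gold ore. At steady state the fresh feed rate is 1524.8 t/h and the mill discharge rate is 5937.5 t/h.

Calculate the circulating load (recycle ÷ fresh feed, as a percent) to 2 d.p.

CL = 289.40 %

Steady state: M = F + R.
R = M − F = 5937.5 − 1524.8 = 4412.7 t/h
CL = 100·R/F = 100·4412.7/1524.8 = 289.40 %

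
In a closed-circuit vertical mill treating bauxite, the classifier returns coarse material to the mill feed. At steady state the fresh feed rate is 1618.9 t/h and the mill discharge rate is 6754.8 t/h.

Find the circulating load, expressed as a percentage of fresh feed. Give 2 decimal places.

Discharge = new feed + return, hence
R = M − F = 6754.8 − 1618.9 = 5135.9 t/h
CL = 100·R/F = 100·5135.9/1618.9 = 317.25 %

CL = 317.25 %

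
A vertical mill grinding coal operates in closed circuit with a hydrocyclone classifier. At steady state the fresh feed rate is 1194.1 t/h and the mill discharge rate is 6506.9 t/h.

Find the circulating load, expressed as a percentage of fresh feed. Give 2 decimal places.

Discharge = new feed + return, hence
R = M − F = 6506.9 − 1194.1 = 5312.8 t/h
CL = 100·R/F = 100·5312.8/1194.1 = 444.92 %

CL = 444.92 %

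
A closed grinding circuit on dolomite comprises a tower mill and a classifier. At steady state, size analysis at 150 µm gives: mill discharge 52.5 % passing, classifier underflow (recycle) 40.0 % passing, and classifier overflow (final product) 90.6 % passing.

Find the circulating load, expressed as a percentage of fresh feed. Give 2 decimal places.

Classifier node, passing 150 µm:
Fd + Rd = Ru + Fo ⇒ R/F = (o−d)/(d−u)
r = (90.6 − 52.5)/(52.5 − 40.0) = 38.1/12.5 = 3.0480
CL = 100·r = 304.80 %

CL = 304.80 %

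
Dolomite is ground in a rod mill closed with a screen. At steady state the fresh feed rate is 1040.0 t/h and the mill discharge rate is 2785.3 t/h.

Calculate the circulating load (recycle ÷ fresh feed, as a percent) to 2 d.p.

M = F + R at steady state, so:
R = M − F = 2785.3 − 1040.0 = 1745.3 t/h
CL = 100·R/F = 100·1745.3/1040.0 = 167.82 %

CL = 167.82 %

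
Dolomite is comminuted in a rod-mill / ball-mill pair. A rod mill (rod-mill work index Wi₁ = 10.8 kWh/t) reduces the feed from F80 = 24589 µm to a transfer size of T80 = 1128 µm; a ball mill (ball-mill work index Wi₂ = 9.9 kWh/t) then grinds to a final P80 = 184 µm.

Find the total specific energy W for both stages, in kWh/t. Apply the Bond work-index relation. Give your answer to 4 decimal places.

W = 6.8776 kWh/t

Bond:  W = 10 Wi (1/√P − 1/√F)
Stage 1 (24589→1128 µm, Wi₁=10.8): W₁ = 10·10.8·(0.029775 − 0.006377) = 2.5269 kWh/t
Stage 2 (1128→184 µm, Wi₂=9.9): W₂ = 10·9.9·(0.073721 − 0.029775) = 4.3507 kWh/t
W = W₁ + W₂ = 2.5269 + 4.3507 = 6.8776 kWh/t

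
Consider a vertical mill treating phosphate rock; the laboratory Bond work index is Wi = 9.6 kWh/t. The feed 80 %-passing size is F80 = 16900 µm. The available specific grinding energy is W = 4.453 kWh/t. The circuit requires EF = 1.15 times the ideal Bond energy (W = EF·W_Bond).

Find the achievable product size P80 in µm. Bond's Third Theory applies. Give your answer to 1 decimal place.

P80 = 433.5 µm

W = 10·Wi·(P80^(-½) − F80^(-½))
W_Bond = W / EF = 4.453 / 1.15 = 3.8722 kWh/t
P80^(−½) = W_Bond/(10 Wi) + F80^(−½)
  = 3.8722/(10·9.6) + 1/√16900 = 0.040335 + 0.007692 = 0.048027
P80 = (1/0.048027)² = 20.8214² = 433.53 µm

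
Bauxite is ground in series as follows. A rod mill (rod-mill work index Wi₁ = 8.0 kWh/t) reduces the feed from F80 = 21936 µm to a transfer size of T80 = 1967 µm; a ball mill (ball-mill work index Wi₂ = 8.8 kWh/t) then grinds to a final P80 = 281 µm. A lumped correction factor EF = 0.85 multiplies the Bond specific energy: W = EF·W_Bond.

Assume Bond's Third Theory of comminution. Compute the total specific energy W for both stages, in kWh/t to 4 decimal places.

W = 3.8497 kWh/t

W = 10·Wi·(P80^(-½) − F80^(-½))
Stage 1 (21936→1967 µm, Wi₁=8.0): W₁ = 10·8.0·(0.022547 − 0.006752) = 1.2637 kWh/t
Stage 2 (1967→281 µm, Wi₂=8.8): W₂ = 10·8.8·(0.059655 − 0.022547) = 3.2655 kWh/t
W = W₁ + W₂ = 1.2637 + 3.2655 = 4.5291 kWh/t
Corrected W = EF·W_Bond = 0.85·4.5291 = 3.8497 kWh/t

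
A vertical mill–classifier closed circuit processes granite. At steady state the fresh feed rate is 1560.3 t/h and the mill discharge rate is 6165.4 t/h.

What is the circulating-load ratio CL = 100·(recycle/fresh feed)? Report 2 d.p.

CL = 295.14 %

Mill node: discharge = fresh + recycle.
R = M − F = 6165.4 − 1560.3 = 4605.1 t/h
CL = 100·R/F = 100·4605.1/1560.3 = 295.14 %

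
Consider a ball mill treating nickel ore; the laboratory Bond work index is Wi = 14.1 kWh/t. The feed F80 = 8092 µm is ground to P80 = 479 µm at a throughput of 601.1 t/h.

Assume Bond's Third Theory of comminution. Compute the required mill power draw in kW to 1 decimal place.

P = 2930.4 kW

W_Bond = 10·Wi·(1/√P₈₀ − 1/√F₈₀)
W = 10·14.1·(1/√479 − 1/√8092) = 10·14.1·(0.034575) = 4.8750 kWh/t
P = W·T = 4.8750·601.1 = 2930.4 kW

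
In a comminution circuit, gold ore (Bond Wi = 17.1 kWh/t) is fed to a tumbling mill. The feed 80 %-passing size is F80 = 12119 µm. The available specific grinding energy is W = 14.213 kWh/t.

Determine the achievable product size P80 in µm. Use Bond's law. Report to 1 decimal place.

W = 10 Wi / √P80 − 10 Wi / √F80
P80^-0.5 = F80^-0.5 + W/(10 Wi)
  = 14.2130/(10·17.1) + 1/√12119 = 0.083117 + 0.009084 = 0.092201
P80 = (1/0.092201)² = 10.8459² = 117.63 µm

P80 = 117.6 µm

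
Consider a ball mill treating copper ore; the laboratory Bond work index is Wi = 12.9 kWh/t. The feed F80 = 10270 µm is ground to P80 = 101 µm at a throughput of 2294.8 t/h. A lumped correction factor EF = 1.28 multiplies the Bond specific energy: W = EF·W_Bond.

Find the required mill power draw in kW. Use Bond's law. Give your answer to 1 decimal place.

P = 33964.7 kW

Bond:  W = 10 Wi (1/√P − 1/√F)
W = 10·12.9·(1/√101 − 1/√10270) = 10·12.9·(0.089636) = 11.5630 kWh/t
Corrected W = EF·W_Bond = 1.28·11.5630 = 14.8007 kWh/t
Mill draw = 14.8007 × 2294.8 = 33964.7 kW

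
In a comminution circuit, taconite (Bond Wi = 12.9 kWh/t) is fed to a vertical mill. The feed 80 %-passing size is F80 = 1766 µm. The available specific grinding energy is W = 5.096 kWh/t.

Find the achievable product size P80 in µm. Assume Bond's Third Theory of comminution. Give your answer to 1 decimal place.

P80 = 249.6 µm

Bond:  W = 10 Wi (1/√P − 1/√F)
⇒ 1/√P80 = W/(10·Wi) + 1/√F80
  = 5.0960/(10·12.9) + 1/√1766 = 0.039504 + 0.023796 = 0.063300
P80 = (1/0.063300)² = 15.7978² = 249.57 µm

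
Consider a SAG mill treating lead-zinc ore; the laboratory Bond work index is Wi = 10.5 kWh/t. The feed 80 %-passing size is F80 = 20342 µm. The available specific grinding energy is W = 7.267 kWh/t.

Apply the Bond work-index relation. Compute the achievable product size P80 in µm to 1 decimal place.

P80 = 172.1 µm

W = 10 Wi / √P80 − 10 Wi / √F80
⇒ 1/√P80 = W/(10 Wi) + 1/√F80
  = 7.2670/(10·10.5) + 1/√20342 = 0.069210 + 0.007011 = 0.076221
P80 = (1/0.076221)² = 13.1198² = 172.13 µm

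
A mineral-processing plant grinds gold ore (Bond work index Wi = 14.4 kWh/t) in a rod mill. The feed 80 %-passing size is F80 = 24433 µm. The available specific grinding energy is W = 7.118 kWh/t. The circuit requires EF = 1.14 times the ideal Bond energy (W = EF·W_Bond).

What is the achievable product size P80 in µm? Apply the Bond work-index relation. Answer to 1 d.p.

W = 10·Wi·[P80^(−½) − F80^(−½)]
W_Bond = W / EF = 7.118 / 1.14 = 6.2439 kWh/t
P80^-0.5 = F80^-0.5 + W_Bond/(10 Wi)
  = 6.2439/(10·14.4) + 1/√24433 = 0.043360 + 0.006398 = 0.049758
P80 = (1/0.049758)² = 20.0974² = 403.91 µm

P80 = 403.9 µm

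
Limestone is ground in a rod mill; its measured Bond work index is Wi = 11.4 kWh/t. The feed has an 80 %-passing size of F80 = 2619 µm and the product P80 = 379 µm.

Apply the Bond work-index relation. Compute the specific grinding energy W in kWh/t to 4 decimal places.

W = 3.6282 kWh/t

Bond:  W = 10 Wi (1/√P − 1/√F)
1/√379 = 0.051367;  1/√2619 = 0.019540
W = 10·11.4·(0.051367 − 0.019540) = 3.6282 kWh/t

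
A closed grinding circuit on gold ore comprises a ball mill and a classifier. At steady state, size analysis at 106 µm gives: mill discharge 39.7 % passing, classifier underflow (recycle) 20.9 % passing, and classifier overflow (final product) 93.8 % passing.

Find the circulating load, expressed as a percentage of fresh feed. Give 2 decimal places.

CL = 287.77 %

Balance %-passing 106 µm (r = R/F):
(1+r)d = ru + o → r = (o−d)/(d−u)
r = (93.8 − 39.7)/(39.7 − 20.9) = 54.1/18.8 = 2.8777
CL = 100·r = 287.77 %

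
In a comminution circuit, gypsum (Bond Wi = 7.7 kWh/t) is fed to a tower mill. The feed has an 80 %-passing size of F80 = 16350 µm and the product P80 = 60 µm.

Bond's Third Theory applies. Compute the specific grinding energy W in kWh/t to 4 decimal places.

W = 9.3385 kWh/t

Bond: W = 10·Wi·(1/√P80 − 1/√F80)
1/√60 = 0.129099;  1/√16350 = 0.007821
W = 10·7.7·(0.129099 − 0.007821) = 9.3385 kWh/t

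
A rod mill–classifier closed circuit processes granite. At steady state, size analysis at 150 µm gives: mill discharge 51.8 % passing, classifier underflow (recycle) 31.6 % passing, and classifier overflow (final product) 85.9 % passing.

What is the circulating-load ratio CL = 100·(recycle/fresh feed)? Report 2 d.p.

Balance %-passing 150 µm (r = R/F):
(1+r)·d = r·u + o ⇒ r = (o−d)/(d−u)
r = (85.9 − 51.8)/(51.8 − 31.6) = 34.1/20.2 = 1.6881
CL = 100·r = 168.81 %

CL = 168.81 %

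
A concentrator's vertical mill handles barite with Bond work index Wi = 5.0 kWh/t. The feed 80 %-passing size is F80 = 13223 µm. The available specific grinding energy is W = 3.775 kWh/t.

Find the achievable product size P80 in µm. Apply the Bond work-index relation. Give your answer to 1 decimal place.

W = 10 Wi / √P80 − 10 Wi / √F80
P80^-0.5 = F80^-0.5 + W/(10 Wi)
  = 3.7750/(10·5.0) + 1/√13223 = 0.075500 + 0.008696 = 0.084196
P80 = (1/0.084196)² = 11.8770² = 141.06 µm

P80 = 141.1 µm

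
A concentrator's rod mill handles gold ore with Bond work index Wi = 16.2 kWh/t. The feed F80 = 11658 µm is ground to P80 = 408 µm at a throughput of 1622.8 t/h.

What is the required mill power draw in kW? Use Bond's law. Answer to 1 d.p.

W = 10 Wi (1/√P80 − 1/√F80)  [Bond]
W = 10·16.2·(1/√408 − 1/√11658) = 10·16.2·(0.040246) = 6.5198 kWh/t
Power = W × throughput = 6.5198 kWh/t × 1622.8 t/h = 10580.3 kW

P = 10580.3 kW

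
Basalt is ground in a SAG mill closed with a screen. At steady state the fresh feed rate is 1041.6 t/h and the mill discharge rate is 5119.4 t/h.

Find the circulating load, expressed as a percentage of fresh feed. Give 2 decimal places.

CL = 391.49 %

Mill node: discharge = fresh + recycle.
R = M − F = 5119.4 − 1041.6 = 4077.8 t/h
CL = 100·R/F = 100·4077.8/1041.6 = 391.49 %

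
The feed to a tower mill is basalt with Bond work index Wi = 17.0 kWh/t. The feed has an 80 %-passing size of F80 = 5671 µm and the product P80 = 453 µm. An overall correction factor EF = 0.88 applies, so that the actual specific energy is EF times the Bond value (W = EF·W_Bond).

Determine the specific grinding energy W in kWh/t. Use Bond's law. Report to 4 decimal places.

W = 5.0423 kWh/t

W = 10 Wi / √P80 − 10 Wi / √F80
1/√453 = 0.046984;  1/√5671 = 0.013279
W = 10·17.0·(0.046984 − 0.013279) = 5.7298 kWh/t
Corrected W = EF·W_Bond = 0.88·5.7298 = 5.0423 kWh/t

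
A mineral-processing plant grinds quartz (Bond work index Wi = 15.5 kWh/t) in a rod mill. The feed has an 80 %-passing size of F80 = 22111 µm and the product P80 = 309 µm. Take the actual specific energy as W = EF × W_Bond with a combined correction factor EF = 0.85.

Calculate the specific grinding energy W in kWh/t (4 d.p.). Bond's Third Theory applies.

W = 10 Wi (1/√P80 − 1/√F80)  [Bond]
1/√309 = 0.056888;  1/√22111 = 0.006725
W = 10·15.5·(0.056888 − 0.006725) = 7.7753 kWh/t
Apply correction: 7.7753 × 0.85 = 6.6090 kWh/t

W = 6.6090 kWh/t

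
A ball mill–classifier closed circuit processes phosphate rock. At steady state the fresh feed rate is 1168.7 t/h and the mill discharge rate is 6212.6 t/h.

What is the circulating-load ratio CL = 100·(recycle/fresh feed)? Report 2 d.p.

Mill node: discharge = fresh + recycle.
R = M − F = 6212.6 − 1168.7 = 5043.9 t/h
CL = 100·R/F = 100·5043.9/1168.7 = 431.58 %

CL = 431.58 %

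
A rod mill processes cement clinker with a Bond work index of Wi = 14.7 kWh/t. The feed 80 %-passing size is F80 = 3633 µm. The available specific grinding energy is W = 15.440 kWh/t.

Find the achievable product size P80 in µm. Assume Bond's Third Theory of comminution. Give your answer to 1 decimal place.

W = 10 Wi (P80^-0.5 − F80^-0.5)
1/√P80 = 1/√F80 + W/(10·Wi)
  = 15.4400/(10·14.7) + 1/√3633 = 0.105034 + 0.016591 = 0.121625
P80 = (1/0.121625)² = 8.2220² = 67.60 µm

P80 = 67.6 µm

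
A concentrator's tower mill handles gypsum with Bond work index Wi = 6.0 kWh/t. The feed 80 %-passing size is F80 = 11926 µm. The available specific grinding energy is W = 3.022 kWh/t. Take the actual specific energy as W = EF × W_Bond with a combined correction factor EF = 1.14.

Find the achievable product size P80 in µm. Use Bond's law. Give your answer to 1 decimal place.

W = 10·Wi·[P80^(−½) − F80^(−½)]
W_Bond = W / EF = 3.022 / 1.14 = 2.6509 kWh/t
P80^-0.5 = F80^-0.5 + W_Bond/(10 Wi)
  = 2.6509/(10·6.0) + 1/√11926 = 0.044181 + 0.009157 = 0.053338
P80 = (1/0.053338)² = 18.7483² = 351.50 µm

P80 = 351.5 µm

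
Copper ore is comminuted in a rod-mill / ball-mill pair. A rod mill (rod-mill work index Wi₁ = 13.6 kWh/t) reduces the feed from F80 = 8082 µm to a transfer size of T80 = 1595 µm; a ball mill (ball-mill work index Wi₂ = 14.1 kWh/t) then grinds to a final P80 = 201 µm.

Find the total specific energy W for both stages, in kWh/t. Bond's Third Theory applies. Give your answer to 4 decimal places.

W = 10 Wi (P80^-0.5 − F80^-0.5)
Stage 1 (8082→1595 µm, Wi₁=13.6): W₁ = 10·13.6·(0.025039 − 0.011123) = 1.8925 kWh/t
Stage 2 (1595→201 µm, Wi₂=14.1): W₂ = 10·14.1·(0.070535 − 0.025039) = 6.4149 kWh/t
W = W₁ + W₂ = 1.8925 + 6.4149 = 8.3074 kWh/t

W = 8.3074 kWh/t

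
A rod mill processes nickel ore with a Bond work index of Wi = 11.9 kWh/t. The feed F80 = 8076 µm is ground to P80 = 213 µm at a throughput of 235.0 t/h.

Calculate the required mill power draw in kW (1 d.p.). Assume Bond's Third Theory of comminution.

Bond: W = 10·Wi·(1/√P80 − 1/√F80)
W = 10·11.9·(1/√213 − 1/√8076) = 10·11.9·(0.057391) = 6.8296 kWh/t
Power = W × throughput = 6.8296 kWh/t × 235.0 t/h = 1604.9 kW

P = 1604.9 kW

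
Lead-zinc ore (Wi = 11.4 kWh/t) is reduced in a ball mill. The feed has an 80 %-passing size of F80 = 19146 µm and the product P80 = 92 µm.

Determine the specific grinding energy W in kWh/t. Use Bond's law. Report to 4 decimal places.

W = 11.0614 kWh/t

W_Bond = 10·Wi·(1/√P₈₀ − 1/√F₈₀)
1/√92 = 0.104257;  1/√19146 = 0.007227
W = 10·11.4·(0.104257 − 0.007227) = 11.0614 kWh/t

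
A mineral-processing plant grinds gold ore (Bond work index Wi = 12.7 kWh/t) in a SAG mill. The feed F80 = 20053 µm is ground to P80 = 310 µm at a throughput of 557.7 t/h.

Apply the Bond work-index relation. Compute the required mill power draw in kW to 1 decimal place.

P = 3522.6 kW

W = 10 Wi (P80^-0.5 − F80^-0.5)
W = 10·12.7·(1/√310 − 1/√20053) = 10·12.7·(0.049734) = 6.3163 kWh/t
Mill draw = 6.3163 × 557.7 = 3522.6 kW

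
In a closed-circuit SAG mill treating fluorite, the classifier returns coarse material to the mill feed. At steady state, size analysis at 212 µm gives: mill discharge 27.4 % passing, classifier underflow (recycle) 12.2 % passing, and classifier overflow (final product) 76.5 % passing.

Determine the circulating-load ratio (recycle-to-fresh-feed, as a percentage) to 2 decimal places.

CL = 323.03 %

Two-product formula at 212 µm:
Fd + Rd = Ru + Fo ⇒ R/F = (o−d)/(d−u)
r = (76.5 − 27.4)/(27.4 − 12.2) = 49.1/15.2 = 3.2303
CL = 100·r = 323.03 %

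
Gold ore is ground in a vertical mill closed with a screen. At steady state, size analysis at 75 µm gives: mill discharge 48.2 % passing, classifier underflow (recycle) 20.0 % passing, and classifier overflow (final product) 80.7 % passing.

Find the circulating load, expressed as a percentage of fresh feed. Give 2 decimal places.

CL = 115.25 %

Let r = R/F. Size balance at 75 µm:
Fd + Rd = Ru + Fo ⇒ R/F = (o−d)/(d−u)
r = (80.7 − 48.2)/(48.2 − 20.0) = 32.5/28.2 = 1.1525
CL = 100·r = 115.25 %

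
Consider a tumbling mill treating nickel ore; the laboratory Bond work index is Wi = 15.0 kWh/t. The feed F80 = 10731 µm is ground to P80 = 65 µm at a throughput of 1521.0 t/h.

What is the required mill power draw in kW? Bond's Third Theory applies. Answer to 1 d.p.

W = 10 Wi (P80^-0.5 − F80^-0.5)
W = 10·15.0·(1/√65 − 1/√10731) = 10·15.0·(0.114381) = 17.1572 kWh/t
Mill draw = 17.1572 × 1521.0 = 26096.1 kW

P = 26096.1 kW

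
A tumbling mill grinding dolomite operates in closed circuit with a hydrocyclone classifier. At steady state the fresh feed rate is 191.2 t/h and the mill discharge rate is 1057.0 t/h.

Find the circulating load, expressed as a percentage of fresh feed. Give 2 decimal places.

M = F + R at steady state, so:
R = M − F = 1057.0 − 191.2 = 865.8 t/h
CL = 100·R/F = 100·865.8/191.2 = 452.82 %

CL = 452.82 %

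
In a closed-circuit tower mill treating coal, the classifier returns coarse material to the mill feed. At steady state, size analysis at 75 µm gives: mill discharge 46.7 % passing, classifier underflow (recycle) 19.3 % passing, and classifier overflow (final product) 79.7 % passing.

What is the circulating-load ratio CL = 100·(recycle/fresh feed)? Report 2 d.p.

CL = 120.44 %

Let r = R/F. Size balance at 75 µm:
(1+r)d = ru + o → r = (o−d)/(d−u)
r = (79.7 − 46.7)/(46.7 − 19.3) = 33.0/27.4 = 1.2044
CL = 100·r = 120.44 %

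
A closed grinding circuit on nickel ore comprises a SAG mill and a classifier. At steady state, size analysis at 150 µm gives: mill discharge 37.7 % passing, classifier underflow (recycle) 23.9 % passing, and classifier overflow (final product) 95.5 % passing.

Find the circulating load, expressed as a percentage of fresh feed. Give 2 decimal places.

CL = 418.84 %

Let r = R/F. Size balance at 150 µm:
Fd + Rd = Ru + Fo ⇒ R/F = (o−d)/(d−u)
r = (95.5 − 37.7)/(37.7 − 23.9) = 57.8/13.8 = 4.1884
CL = 100·r = 418.84 %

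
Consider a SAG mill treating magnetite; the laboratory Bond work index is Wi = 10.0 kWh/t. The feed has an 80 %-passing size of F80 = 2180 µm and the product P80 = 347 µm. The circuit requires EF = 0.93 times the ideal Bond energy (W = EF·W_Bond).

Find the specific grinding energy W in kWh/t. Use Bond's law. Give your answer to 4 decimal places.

Bond:  W = 10 Wi (1/√P − 1/√F)
1/√347 = 0.053683;  1/√2180 = 0.021418
W = 10·10.0·(0.053683 − 0.021418) = 3.2265 kWh/t
W_actual = 0.93 × 3.2265 = 3.0007 kWh/t

W = 3.0007 kWh/t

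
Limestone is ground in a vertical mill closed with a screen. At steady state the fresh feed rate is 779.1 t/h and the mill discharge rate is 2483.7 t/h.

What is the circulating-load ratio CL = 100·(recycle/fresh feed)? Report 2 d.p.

Steady state: M = F + R.
R = M − F = 2483.7 − 779.1 = 1704.6 t/h
CL = 100·R/F = 100·1704.6/779.1 = 218.79 %

CL = 218.79 %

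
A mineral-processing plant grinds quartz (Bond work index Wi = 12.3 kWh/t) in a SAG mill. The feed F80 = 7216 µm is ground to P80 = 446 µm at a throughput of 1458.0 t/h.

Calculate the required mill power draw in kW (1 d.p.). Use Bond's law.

Bond:  W = 10 Wi (1/√P − 1/√F)
W = 10·12.3·(1/√446 − 1/√7216) = 10·12.3·(0.035579) = 4.3763 kWh/t
P = W·T = 4.3763·1458.0 = 6380.6 kW

P = 6380.6 kW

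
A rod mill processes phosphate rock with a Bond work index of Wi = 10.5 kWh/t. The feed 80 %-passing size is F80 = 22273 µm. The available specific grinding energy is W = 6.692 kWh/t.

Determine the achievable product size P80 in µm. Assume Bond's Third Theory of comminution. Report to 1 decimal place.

W = 10·Wi·(P80^(-½) − F80^(-½))
P80^-0.5 = F80^-0.5 + W/(10 Wi)
  = 6.6920/(10·10.5) + 1/√22273 = 0.063733 + 0.006701 = 0.070434
P80 = (1/0.070434)² = 14.1977² = 201.58 µm

P80 = 201.6 µm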